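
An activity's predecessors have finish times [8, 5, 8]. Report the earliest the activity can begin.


ES = max of all predecessor completion times
Predecessors: [8, 5, 8]
ES = max(8, 5, 8)
= 8


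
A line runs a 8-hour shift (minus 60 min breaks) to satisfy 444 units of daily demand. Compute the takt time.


Available = 8×60 - 60 = 420 min
Takt time = 420 / 444
= 0.95 min/unit


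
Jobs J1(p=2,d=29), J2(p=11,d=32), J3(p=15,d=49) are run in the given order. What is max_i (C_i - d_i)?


Lateness per job (L = C - d):
  J1: C=2, d=29, L=-27
  J2: C=13, d=32, L=-19
  J3: C=28, d=49, L=-21
Lmax = max(-27, -19, -21)
= -19


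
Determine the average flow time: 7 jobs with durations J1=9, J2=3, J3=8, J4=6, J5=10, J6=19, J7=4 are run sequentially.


Completion times:
  J1: completes at 9
  J2: completes at 12
  J3: completes at 20
  J4: completes at 26
  J5: completes at 36
  J6: completes at 55
  J7: completes at 59
Sum = 217
Average = 217/7
= 31.00


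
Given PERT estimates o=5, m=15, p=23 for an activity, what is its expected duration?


te = (o + 4m + p) / 6
= (5 + 4×15 + 23) / 6
= (5 + 60 + 23) / 6
= 88 / 6
= 14.67


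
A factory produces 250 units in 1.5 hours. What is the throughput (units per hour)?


Throughput = units / time
= 250 / 1.5
= 166.7 units/hour


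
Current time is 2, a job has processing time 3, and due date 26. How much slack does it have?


Slack = due - current_time - processing
= 26 - 2 - 3
= 21


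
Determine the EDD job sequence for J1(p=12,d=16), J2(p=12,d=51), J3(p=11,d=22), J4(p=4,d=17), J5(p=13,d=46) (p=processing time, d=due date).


EDD: sort by earliest due date
  J1: d=16, p=12
  J4: d=17, p=4
  J3: d=22, p=11
  J5: d=46, p=13
  J2: d=51, p=12
Order: J1 → J4 → J3 → J5 → J2


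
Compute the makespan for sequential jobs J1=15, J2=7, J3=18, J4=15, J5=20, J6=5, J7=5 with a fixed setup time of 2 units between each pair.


Makespan = Σ processing + (n-1) × setup
= (15 + 7 + 18 + 15 + 20 + 5 + 5) + (7-1)×2
= 85 + 12
= 97 time units


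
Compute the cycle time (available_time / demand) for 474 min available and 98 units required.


Cycle time = available time / demand
= 474 / 98
= 4.84 min/unit


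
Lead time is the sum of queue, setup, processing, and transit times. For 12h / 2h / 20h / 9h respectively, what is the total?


Lead time = queue + setup + processing + transit
= 12 + 2 + 20 + 9
= 43 hours


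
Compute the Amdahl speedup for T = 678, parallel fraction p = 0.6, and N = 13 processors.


Amdahl's law: T_p = T × ((1-p) + p/N)
= 678 × ((1-0.6) + 0.6/13)
= 678 × (0.40 + 0.0462)
= 678 × 0.4462
= 302.49
Speedup = 678/302.49
= 2.24×


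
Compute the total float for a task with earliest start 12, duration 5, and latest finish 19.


EF = ES + duration = 12 + 5 = 17
LS = LF - duration = 19 - 5 = 14
Total Float = LF - EF = 19 - 17
(or LS - ES = 14 - 12)
= 2


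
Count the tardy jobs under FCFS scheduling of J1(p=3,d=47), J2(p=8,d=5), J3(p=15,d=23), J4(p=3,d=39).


Completion vs due date:
  J1: C=3, d=47 → on time
  J2: C=11, d=5 → TARDY
  J3: C=26, d=23 → TARDY
  J4: C=29, d=39 → on time
Tardy jobs: J2, J3
Count = 2


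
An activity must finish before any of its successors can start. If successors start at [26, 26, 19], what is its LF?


LF = min of all successor start times
Successors start at: [26, 26, 19]
LF = min(26, 26, 19)
= 19


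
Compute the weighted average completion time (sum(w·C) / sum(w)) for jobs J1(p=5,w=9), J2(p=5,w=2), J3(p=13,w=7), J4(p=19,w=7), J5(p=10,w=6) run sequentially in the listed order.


Completion times:
  J1: C=5, w×C=9×5=45
  J2: C=10, w×C=2×10=20
  J3: C=23, w×C=7×23=161
  J4: C=42, w×C=7×42=294
  J5: C=52, w×C=6×52=312
Sum w×C = 832
Sum w = 31
Weighted avg = 832/31
= 26.84


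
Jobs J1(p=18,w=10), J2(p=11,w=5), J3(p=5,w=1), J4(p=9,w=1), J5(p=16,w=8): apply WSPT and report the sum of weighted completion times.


WSPT order (by p/w): J1 → J5 → J2 → J3 → J4
  J1: C=18, w·C=10×18=180
  J5: C=34, w·C=8×34=272
  J2: C=45, w·C=5×45=225
  J3: C=50, w·C=1×50=50
  J4: C=59, w·C=1×59=59
Σ w·C = 786
= 786


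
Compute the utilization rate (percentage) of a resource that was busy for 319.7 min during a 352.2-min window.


Utilization = busy / total × 100
= 319.7 / 352.2 × 100
= 90.8%


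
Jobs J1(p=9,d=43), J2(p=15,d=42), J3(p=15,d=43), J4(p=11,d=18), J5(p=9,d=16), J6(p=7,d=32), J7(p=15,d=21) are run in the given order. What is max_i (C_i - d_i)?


Lateness per job (L = C - d):
  J1: C=9, d=43, L=-34
  J2: C=24, d=42, L=-18
  J3: C=39, d=43, L=-4
  J4: C=50, d=18, L=32
  J5: C=59, d=16, L=43
  J6: C=66, d=32, L=34
  J7: C=81, d=21, L=60
Lmax = max(-34, -18, -4, 32, 43, 34, 60)
= 60


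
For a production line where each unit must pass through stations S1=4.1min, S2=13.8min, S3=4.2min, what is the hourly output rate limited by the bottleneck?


Bottleneck = longest station time
Station times: [4.1, 13.8, 4.2]
Max = 13.8 min
Rate = 60 / 13.8
= 4.35 units/hour (bottleneck: 13.8min)


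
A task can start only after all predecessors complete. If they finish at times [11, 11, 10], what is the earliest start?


ES = max of all predecessor completion times
Predecessors: [11, 11, 10]
ES = max(11, 11, 10)
= 11


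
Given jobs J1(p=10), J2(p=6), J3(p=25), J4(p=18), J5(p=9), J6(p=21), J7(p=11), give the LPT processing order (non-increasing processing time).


LPT: sort by longest processing time first
  J3: p=25
  J6: p=21
  J4: p=18
  J7: p=11
  J1: p=10
  J5: p=9
  J2: p=6
Order: J3 → J6 → J4 → J7 → J1 → J5 → J2


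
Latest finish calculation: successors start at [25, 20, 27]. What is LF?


LF = min of all successor start times
Successors start at: [25, 20, 27]
LF = min(25, 20, 27)
= 20


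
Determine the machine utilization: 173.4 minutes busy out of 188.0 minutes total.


Utilization = busy / total × 100
= 173.4 / 188.0 × 100
= 92.2%


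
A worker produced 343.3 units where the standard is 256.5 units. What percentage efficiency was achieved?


Efficiency = (actual / standard) × 100
= (343.3 / 256.5) × 100
= 133.8%


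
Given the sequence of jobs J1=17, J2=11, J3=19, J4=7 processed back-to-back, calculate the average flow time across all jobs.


Completion times:
  J1: completes at 17
  J2: completes at 28
  J3: completes at 47
  J4: completes at 54
Sum = 146
Average = 146/4
= 36.50


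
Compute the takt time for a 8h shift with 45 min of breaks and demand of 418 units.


Available = 8×60 - 45 = 435 min
Takt time = 435 / 418
= 1.04 min/unit


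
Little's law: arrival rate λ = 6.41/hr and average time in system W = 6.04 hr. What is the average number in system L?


Little's law: L = λ × W
= 6.41 × 6.04
= 38.72


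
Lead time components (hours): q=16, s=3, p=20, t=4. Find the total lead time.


Lead time = queue + setup + processing + transit
= 16 + 3 + 20 + 4
= 43 hours


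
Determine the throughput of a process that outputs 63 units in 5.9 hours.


Throughput = units / time
= 63 / 5.9
= 10.7 units/hour


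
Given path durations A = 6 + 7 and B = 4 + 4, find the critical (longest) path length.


Path A: 6 + 7 = 13
Path B: 4 + 4 = 8
Critical path = longest = max(13, 8)
= 13 (Path A)


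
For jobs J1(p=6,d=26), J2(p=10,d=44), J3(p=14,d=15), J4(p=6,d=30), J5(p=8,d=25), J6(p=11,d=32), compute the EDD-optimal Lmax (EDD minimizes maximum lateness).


EDD order: J3 → J5 → J1 → J4 → J6 → J2
Completion and lateness:
  J3: C=14, d=15, L=14-15=-1
  J5: C=22, d=25, L=22-25=-3
  J1: C=28, d=26, L=28-26=2
  J4: C=34, d=30, L=34-30=4
  J6: C=45, d=32, L=45-32=13
  J2: C=55, d=44, L=55-44=11
Lmax = max(-1, -3, 2, 4, 13, 11)
= 13


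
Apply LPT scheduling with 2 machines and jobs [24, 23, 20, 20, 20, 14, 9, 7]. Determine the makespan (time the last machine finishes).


Jobs (LPT sorted): [24, 23, 20, 20, 20, 14, 9, 7]
Machines: 2
  J=24 → Machine 1 (load: 0+24=24)
  J=23 → Machine 2 (load: 0+23=23)
  J=20 → Machine 2 (load: 23+20=43)
  J=20 → Machine 1 (load: 24+20=44)
  J=20 → Machine 2 (load: 43+20=63)
  J=14 → Machine 1 (load: 44+14=58)
  J=9 → Machine 1 (load: 58+9=67)
  J=7 → Machine 2 (load: 63+7=70)
Machine loads: [67, 70]
Makespan = max = 70 time units


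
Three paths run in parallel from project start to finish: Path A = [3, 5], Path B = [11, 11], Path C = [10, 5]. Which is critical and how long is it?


Path A: 3 + 5 = 8
Path B: 11 + 11 = 22
Path C: 10 + 5 = 15
Critical path = longest = max(8, 22, 15)
= 22 (Path B)


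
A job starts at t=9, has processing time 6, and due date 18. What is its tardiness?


Completion = start + processing = 9 + 6 = 15
Tardiness = max(0, C - d) = max(0, 15 - 18)
= max(0, -3)
= 0


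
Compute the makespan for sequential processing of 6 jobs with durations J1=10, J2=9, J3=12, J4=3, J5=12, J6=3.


Sequential makespan: sum all processing times
= 10 + 9 + 12 + 3 + 12 + 3
= 49 time units


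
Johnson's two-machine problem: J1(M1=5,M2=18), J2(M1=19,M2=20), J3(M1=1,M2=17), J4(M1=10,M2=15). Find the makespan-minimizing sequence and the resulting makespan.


Johnson's rule:
Group 1 (M1≤M2, sort by M1): ['J3', 'J1', 'J4', 'J2']
Group 2 (M1>M2, sort desc M2): []
Sequence: J3 → J1 → J4 → J2
Makespan calculation:
  J3: M1 done=1, M2 done=18
  J1: M1 done=6, M2 done=36
  J4: M1 done=16, M2 done=51
  J2: M1 done=35, M2 done=71
= Sequence: J3 → J1 → J4 → J2, Makespan: 71


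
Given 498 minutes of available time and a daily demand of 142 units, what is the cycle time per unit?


Cycle time = available time / demand
= 498 / 142
= 3.51 min/unit


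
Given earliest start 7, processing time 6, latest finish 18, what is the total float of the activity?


EF = ES + duration = 7 + 6 = 13
LS = LF - duration = 18 - 6 = 12
Total Float = LF - EF = 18 - 13
(or LS - ES = 12 - 7)
= 5


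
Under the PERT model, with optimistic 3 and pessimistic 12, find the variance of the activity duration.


σ² = ((p - o) / 6)² = (p - o)² / 36
= (12 - 3)² / 36
= 9² / 36
= 81 / 36
= 2.2500


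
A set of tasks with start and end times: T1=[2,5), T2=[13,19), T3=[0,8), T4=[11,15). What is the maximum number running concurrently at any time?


Check each time point for overlaps:
  t=2: 2 tasks active (T1, T3)
Max concurrent = 2


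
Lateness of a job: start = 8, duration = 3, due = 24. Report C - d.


Completion = 8 + 3 = 11
Lateness = C - d = 11 - 24
= -13


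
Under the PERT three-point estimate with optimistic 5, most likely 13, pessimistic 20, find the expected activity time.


te = (o + 4m + p) / 6
= (5 + 4×13 + 20) / 6
= (5 + 52 + 20) / 6
= 77 / 6
= 12.83


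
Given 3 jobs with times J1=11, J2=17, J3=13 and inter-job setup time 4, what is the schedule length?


Makespan = Σ processing + (n-1) × setup
= (11 + 17 + 13) + (3-1)×4
= 41 + 8
= 49 time units


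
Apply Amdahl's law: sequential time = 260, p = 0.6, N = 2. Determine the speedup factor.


Amdahl's law: T_p = T × ((1-p) + p/N)
= 260 × ((1-0.6) + 0.6/2)
= 260 × (0.40 + 0.3000)
= 260 × 0.7000
= 182.00
Speedup = 260/182.00
= 1.43×


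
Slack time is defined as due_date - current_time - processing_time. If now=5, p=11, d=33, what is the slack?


Slack = due - current_time - processing
= 33 - 5 - 11
= 17


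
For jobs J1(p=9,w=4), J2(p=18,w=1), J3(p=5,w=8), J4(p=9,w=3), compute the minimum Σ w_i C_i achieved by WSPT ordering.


WSPT order (by p/w): J3 → J1 → J4 → J2
  J3: C=5, w·C=8×5=40
  J1: C=14, w·C=4×14=56
  J4: C=23, w·C=3×23=69
  J2: C=41, w·C=1×41=41
Σ w·C = 206
= 206


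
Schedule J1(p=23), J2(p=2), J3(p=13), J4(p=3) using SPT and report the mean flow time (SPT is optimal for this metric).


SPT order: J2 → J4 → J3 → J1
Completion times:
  J2: C=2
  J4: C=5
  J3: C=18
  J1: C=41
Sum = 66, n = 4
Mean flow = 66/4
= 16.50


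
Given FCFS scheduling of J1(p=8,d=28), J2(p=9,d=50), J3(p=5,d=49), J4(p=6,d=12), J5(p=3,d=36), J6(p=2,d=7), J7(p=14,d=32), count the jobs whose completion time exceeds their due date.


Completion vs due date:
  J1: C=8, d=28 → on time
  J2: C=17, d=50 → on time
  J3: C=22, d=49 → on time
  J4: C=28, d=12 → TARDY
  J5: C=31, d=36 → on time
  J6: C=33, d=7 → TARDY
  J7: C=47, d=32 → TARDY
Tardy jobs: J4, J6, J7
Count = 3


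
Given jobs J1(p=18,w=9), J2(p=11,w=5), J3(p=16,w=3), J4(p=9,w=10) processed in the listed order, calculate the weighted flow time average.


Completion times:
  J1: C=18, w×C=9×18=162
  J2: C=29, w×C=5×29=145
  J3: C=45, w×C=3×45=135
  J4: C=54, w×C=10×54=540
Sum w×C = 982
Sum w = 27
Weighted avg = 982/27
= 36.37


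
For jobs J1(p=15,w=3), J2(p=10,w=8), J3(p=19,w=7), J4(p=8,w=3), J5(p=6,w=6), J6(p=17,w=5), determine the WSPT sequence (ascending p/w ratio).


WSPT (Smith's rule): sort by p/w ascending
  J5: p/w = 6/6 = 1.000
  J2: p/w = 10/8 = 1.250
  J4: p/w = 8/3 = 2.667
  J3: p/w = 19/7 = 2.714
  J6: p/w = 17/5 = 3.400
  J1: p/w = 15/3 = 5.000
Order: J5 → J2 → J4 → J3 → J6 → J1


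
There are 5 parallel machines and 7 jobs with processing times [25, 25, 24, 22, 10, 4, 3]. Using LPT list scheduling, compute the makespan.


Jobs (LPT sorted): [25, 25, 24, 22, 10, 4, 3]
Machines: 5
  J=25 → Machine 1 (load: 0+25=25)
  J=25 → Machine 2 (load: 0+25=25)
  J=24 → Machine 3 (load: 0+24=24)
  J=22 → Machine 4 (load: 0+22=22)
  J=10 → Machine 5 (load: 0+10=10)
  J=4 → Machine 5 (load: 10+4=14)
  J=3 → Machine 5 (load: 14+3=17)
Machine loads: [25, 25, 24, 22, 17]
Makespan = max = 25 time units


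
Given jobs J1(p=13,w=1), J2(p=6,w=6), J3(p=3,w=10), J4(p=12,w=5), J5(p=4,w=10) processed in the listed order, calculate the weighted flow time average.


Completion times:
  J1: C=13, w×C=1×13=13
  J2: C=19, w×C=6×19=114
  J3: C=22, w×C=10×22=220
  J4: C=34, w×C=5×34=170
  J5: C=38, w×C=10×38=380
Sum w×C = 897
Sum w = 32
Weighted avg = 897/32
= 28.03


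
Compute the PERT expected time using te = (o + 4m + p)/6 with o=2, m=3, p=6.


te = (o + 4m + p) / 6
= (2 + 4×3 + 6) / 6
= (2 + 12 + 6) / 6
= 20 / 6
= 3.33


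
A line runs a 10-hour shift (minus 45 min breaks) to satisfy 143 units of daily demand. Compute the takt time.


Available = 10×60 - 45 = 555 min
Takt time = 555 / 143
= 3.88 min/unit


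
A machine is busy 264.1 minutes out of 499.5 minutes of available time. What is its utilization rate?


Utilization = busy / total × 100
= 264.1 / 499.5 × 100
= 52.9%


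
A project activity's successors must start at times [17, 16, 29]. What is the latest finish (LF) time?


LF = min of all successor start times
Successors start at: [17, 16, 29]
LF = min(17, 16, 29)
= 16


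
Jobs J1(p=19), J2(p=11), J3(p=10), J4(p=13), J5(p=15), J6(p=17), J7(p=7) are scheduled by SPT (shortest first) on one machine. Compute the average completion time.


SPT order: J7 → J3 → J2 → J4 → J5 → J6 → J1
Completion times:
  J7: C=7
  J3: C=17
  J2: C=28
  J4: C=41
  J5: C=56
  J6: C=73
  J1: C=92
Sum = 314, n = 7
Mean flow = 314/7
= 44.86


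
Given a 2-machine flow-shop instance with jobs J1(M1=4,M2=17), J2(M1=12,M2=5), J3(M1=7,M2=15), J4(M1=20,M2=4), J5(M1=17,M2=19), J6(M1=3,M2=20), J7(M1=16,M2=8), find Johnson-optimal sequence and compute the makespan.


Johnson's rule:
Group 1 (M1≤M2, sort by M1): ['J6', 'J1', 'J3', 'J5']
Group 2 (M1>M2, sort desc M2): ['J7', 'J2', 'J4']
Sequence: J6 → J1 → J3 → J5 → J7 → J2 → J4
Makespan calculation:
  J6: M1 done=3, M2 done=23
  J1: M1 done=7, M2 done=40
  J3: M1 done=14, M2 done=55
  J5: M1 done=31, M2 done=74
  J7: M1 done=47, M2 done=82
  J2: M1 done=59, M2 done=87
  J4: M1 done=79, M2 done=91
= Sequence: J6 → J1 → J3 → J5 → J7 → J2 → J4, Makespan: 91


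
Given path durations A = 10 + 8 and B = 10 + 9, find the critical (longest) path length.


Path A: 10 + 8 = 18
Path B: 10 + 9 = 19
Critical path = longest = max(18, 19)
= 19 (Path B)


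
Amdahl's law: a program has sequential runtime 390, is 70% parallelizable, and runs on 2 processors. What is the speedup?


Amdahl's law: T_p = T × ((1-p) + p/N)
= 390 × ((1-0.7) + 0.7/2)
= 390 × (0.30 + 0.3500)
= 390 × 0.6500
= 253.50
Speedup = 390/253.50
= 1.54×


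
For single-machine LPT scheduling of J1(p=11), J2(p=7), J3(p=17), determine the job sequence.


LPT: sort by longest processing time first
  J3: p=17
  J1: p=11
  J2: p=7
Order: J3 → J1 → J2


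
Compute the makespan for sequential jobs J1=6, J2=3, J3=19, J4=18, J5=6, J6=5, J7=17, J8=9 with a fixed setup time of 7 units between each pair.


Makespan = Σ processing + (n-1) × setup
= (6 + 3 + 19 + 18 + 6 + 5 + 17 + 9) + (8-1)×7
= 83 + 49
= 132 time units


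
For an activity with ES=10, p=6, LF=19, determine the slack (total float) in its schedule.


EF = ES + duration = 10 + 6 = 16
LS = LF - duration = 19 - 6 = 13
Total Float = LF - EF = 19 - 16
(or LS - ES = 13 - 10)
= 3


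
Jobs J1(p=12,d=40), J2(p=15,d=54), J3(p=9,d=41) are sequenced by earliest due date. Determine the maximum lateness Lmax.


EDD order: J1 → J3 → J2
Completion and lateness:
  J1: C=12, d=40, L=12-40=-28
  J3: C=21, d=41, L=21-41=-20
  J2: C=36, d=54, L=36-54=-18
Lmax = max(-28, -20, -18)
= -18


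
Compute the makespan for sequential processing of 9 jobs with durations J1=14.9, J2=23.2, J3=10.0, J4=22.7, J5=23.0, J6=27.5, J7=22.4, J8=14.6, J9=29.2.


Sequential makespan: sum all processing times
= 14.9 + 23.2 + 10.0 + 22.7 + 23.0 + 27.5 + 22.4 + 14.6 + 29.2
= 187.5 time units


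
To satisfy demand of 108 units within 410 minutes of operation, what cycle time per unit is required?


Cycle time = available time / demand
= 410 / 108
= 3.80 min/unit


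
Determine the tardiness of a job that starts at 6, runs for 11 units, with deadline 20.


Completion = start + processing = 6 + 11 = 17
Tardiness = max(0, C - d) = max(0, 17 - 20)
= max(0, -3)
= 0


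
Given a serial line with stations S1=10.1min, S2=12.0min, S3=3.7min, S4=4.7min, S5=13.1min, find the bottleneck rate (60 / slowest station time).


Bottleneck = longest station time
Station times: [10.1, 12.0, 3.7, 4.7, 13.1]
Max = 13.1 min
Rate = 60 / 13.1
= 4.58 units/hour (bottleneck: 13.1min)


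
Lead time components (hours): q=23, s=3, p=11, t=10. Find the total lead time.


Lead time = queue + setup + processing + transit
= 23 + 3 + 11 + 10
= 47 hours


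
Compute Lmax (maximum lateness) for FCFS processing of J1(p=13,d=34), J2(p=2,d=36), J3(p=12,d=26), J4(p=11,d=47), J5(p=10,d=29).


Lateness per job (L = C - d):
  J1: C=13, d=34, L=-21
  J2: C=15, d=36, L=-21
  J3: C=27, d=26, L=1
  J4: C=38, d=47, L=-9
  J5: C=48, d=29, L=19
Lmax = max(-21, -21, 1, -9, 19)
= 19


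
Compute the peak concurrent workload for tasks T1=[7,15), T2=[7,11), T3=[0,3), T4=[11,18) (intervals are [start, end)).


Check each time point for overlaps:
  t=7: 2 tasks active (T1, T2)
Max concurrent = 2


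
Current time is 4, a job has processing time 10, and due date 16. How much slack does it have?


Slack = due - current_time - processing
= 16 - 4 - 10
= 2


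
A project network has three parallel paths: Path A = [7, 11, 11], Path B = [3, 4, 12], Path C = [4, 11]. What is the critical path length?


Path A: 7 + 11 + 11 = 29
Path B: 3 + 4 + 12 = 19
Path C: 4 + 11 = 15
Critical path = longest = max(29, 19, 15)
= 29 (Path A)


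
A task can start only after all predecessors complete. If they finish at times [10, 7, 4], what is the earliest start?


ES = max of all predecessor completion times
Predecessors: [10, 7, 4]
ES = max(10, 7, 4)
= 10


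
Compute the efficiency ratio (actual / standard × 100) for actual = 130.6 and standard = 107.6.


Efficiency = (actual / standard) × 100
= (130.6 / 107.6) × 100
= 121.4%


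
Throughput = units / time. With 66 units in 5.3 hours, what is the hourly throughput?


Throughput = units / time
= 66 / 5.3
= 12.5 units/hour


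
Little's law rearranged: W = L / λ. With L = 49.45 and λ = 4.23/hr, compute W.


Little's law: L = λW → W = L / λ
= 49.45 / 4.23
= 11.69 hours


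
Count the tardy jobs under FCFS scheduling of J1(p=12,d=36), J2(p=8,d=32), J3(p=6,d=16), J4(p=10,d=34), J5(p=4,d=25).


Completion vs due date:
  J1: C=12, d=36 → on time
  J2: C=20, d=32 → on time
  J3: C=26, d=16 → TARDY
  J4: C=36, d=34 → TARDY
  J5: C=40, d=25 → TARDY
Tardy jobs: J3, J4, J5
Count = 3


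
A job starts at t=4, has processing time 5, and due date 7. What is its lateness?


Completion = 4 + 5 = 9
Lateness = C - d = 9 - 7
= 2


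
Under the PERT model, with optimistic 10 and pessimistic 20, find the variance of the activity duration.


σ² = ((p - o) / 6)² = (p - o)² / 36
= (20 - 10)² / 36
= 10² / 36
= 100 / 36
= 2.7778


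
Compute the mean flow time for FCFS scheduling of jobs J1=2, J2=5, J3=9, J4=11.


Completion times:
  J1: completes at 2
  J2: completes at 7
  J3: completes at 16
  J4: completes at 27
Sum = 52
Average = 52/4
= 13.00


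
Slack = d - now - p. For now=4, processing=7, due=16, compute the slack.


Slack = due - current_time - processing
= 16 - 4 - 7
= 5


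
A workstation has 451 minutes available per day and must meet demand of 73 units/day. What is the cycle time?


Cycle time = available time / demand
= 451 / 73
= 6.18 min/unit


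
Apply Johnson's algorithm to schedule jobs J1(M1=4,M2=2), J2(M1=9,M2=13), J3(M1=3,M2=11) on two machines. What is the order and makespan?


Johnson's rule:
Group 1 (M1≤M2, sort by M1): ['J3', 'J2']
Group 2 (M1>M2, sort desc M2): ['J1']
Sequence: J3 → J2 → J1
Makespan calculation:
  J3: M1 done=3, M2 done=14
  J2: M1 done=12, M2 done=27
  J1: M1 done=16, M2 done=29
= Sequence: J3 → J2 → J1, Makespan: 29


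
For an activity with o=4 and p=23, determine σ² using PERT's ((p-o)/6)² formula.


σ² = ((p - o) / 6)² = (p - o)² / 36
= (23 - 4)² / 36
= 19² / 36
= 361 / 36
= 10.0278


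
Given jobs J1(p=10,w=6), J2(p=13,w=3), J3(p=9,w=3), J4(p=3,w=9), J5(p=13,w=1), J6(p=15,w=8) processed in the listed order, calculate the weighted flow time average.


Completion times:
  J1: C=10, w×C=6×10=60
  J2: C=23, w×C=3×23=69
  J3: C=32, w×C=3×32=96
  J4: C=35, w×C=9×35=315
  J5: C=48, w×C=1×48=48
  J6: C=63, w×C=8×63=504
Sum w×C = 1092
Sum w = 30
Weighted avg = 1092/30
= 36.40


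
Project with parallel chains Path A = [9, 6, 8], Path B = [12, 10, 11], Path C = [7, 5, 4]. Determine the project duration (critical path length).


Path A: 9 + 6 + 8 = 23
Path B: 12 + 10 + 11 = 33
Path C: 7 + 5 + 4 = 16
Critical path = longest = max(23, 33, 16)
= 33 (Path B)


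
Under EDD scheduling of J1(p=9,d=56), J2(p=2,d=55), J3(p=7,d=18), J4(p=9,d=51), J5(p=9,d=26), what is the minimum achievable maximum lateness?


EDD order: J3 → J5 → J4 → J2 → J1
Completion and lateness:
  J3: C=7, d=18, L=7-18=-11
  J5: C=16, d=26, L=16-26=-10
  J4: C=25, d=51, L=25-51=-26
  J2: C=27, d=55, L=27-55=-28
  J1: C=36, d=56, L=36-56=-20
Lmax = max(-11, -10, -26, -28, -20)
= -10


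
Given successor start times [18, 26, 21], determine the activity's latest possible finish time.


LF = min of all successor start times
Successors start at: [18, 26, 21]
LF = min(18, 26, 21)
= 18


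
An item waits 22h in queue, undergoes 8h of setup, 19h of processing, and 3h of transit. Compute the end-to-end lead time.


Lead time = queue + setup + processing + transit
= 22 + 8 + 19 + 3
= 52 hours


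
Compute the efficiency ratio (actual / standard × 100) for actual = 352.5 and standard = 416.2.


Efficiency = (actual / standard) × 100
= (352.5 / 416.2) × 100
= 84.7%


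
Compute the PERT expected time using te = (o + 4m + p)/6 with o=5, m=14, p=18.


te = (o + 4m + p) / 6
= (5 + 4×14 + 18) / 6
= (5 + 56 + 18) / 6
= 79 / 6
= 13.17


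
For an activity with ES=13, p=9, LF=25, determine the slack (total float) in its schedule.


EF = ES + duration = 13 + 9 = 22
LS = LF - duration = 25 - 9 = 16
Total Float = LF - EF = 25 - 22
(or LS - ES = 16 - 13)
= 3


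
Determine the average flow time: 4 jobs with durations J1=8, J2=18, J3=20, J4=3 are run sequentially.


Completion times:
  J1: completes at 8
  J2: completes at 26
  J3: completes at 46
  J4: completes at 49
Sum = 129
Average = 129/4
= 32.25


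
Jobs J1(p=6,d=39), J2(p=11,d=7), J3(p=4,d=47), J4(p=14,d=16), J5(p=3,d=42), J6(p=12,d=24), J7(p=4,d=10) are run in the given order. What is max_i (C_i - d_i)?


Lateness per job (L = C - d):
  J1: C=6, d=39, L=-33
  J2: C=17, d=7, L=10
  J3: C=21, d=47, L=-26
  J4: C=35, d=16, L=19
  J5: C=38, d=42, L=-4
  J6: C=50, d=24, L=26
  J7: C=54, d=10, L=44
Lmax = max(-33, 10, -26, 19, -4, 26, 44)
= 44


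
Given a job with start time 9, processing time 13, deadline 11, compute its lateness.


Completion = 9 + 13 = 22
Lateness = C - d = 22 - 11
= 11


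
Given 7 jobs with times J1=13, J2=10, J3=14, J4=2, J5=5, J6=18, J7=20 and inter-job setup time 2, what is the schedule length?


Makespan = Σ processing + (n-1) × setup
= (13 + 10 + 14 + 2 + 5 + 18 + 20) + (7-1)×2
= 82 + 12
= 94 time units


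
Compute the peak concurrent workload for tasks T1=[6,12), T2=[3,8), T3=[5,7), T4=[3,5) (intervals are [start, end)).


Check each time point for overlaps:
  t=6: 3 tasks active (T1, T2, T3)
Max concurrent = 3


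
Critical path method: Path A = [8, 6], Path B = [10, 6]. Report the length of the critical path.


Path A: 8 + 6 = 14
Path B: 10 + 6 = 16
Critical path = longest = max(14, 16)
= 16 (Path B)


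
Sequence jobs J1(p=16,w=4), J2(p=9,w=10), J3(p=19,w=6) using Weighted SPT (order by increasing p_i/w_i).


WSPT (Smith's rule): sort by p/w ascending
  J2: p/w = 9/10 = 0.900
  J3: p/w = 19/6 = 3.167
  J1: p/w = 16/4 = 4.000
Order: J2 → J3 → J1


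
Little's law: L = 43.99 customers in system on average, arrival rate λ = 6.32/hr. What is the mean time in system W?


Little's law: L = λW → W = L / λ
= 43.99 / 6.32
= 6.96 hours


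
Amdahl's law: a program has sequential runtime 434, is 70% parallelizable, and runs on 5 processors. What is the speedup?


Amdahl's law: T_p = T × ((1-p) + p/N)
= 434 × ((1-0.7) + 0.7/5)
= 434 × (0.30 + 0.1400)
= 434 × 0.4400
= 190.96
Speedup = 434/190.96
= 2.27×


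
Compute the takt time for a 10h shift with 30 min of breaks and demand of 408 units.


Available = 10×60 - 30 = 570 min
Takt time = 570 / 408
= 1.40 min/unit


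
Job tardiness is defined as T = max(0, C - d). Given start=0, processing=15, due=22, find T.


Completion = start + processing = 0 + 15 = 15
Tardiness = max(0, C - d) = max(0, 15 - 22)
= max(0, -7)
= 0


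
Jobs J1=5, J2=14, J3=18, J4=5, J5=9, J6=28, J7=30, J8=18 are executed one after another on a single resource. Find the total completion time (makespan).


Sequential makespan: sum all processing times
= 5 + 14 + 18 + 5 + 9 + 28 + 30 + 18
= 127 time units


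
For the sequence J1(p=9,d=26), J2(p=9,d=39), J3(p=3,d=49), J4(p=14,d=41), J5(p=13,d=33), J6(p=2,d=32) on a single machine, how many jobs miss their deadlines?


Completion vs due date:
  J1: C=9, d=26 → on time
  J2: C=18, d=39 → on time
  J3: C=21, d=49 → on time
  J4: C=35, d=41 → on time
  J5: C=48, d=33 → TARDY
  J6: C=50, d=32 → TARDY
Tardy jobs: J5, J6
Count = 2


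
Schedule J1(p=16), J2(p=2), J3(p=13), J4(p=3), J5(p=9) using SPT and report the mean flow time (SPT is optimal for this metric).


SPT order: J2 → J4 → J5 → J3 → J1
Completion times:
  J2: C=2
  J4: C=5
  J5: C=14
  J3: C=27
  J1: C=43
Sum = 91, n = 5
Mean flow = 91/5
= 18.20


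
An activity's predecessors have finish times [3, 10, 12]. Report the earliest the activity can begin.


ES = max of all predecessor completion times
Predecessors: [3, 10, 12]
ES = max(3, 10, 12)
= 12


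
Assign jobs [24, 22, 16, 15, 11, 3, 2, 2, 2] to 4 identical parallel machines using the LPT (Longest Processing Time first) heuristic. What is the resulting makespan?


Jobs (LPT sorted): [24, 22, 16, 15, 11, 3, 2, 2, 2]
Machines: 4
  J=24 → Machine 1 (load: 0+24=24)
  J=22 → Machine 2 (load: 0+22=22)
  J=16 → Machine 3 (load: 0+16=16)
  J=15 → Machine 4 (load: 0+15=15)
  J=11 → Machine 4 (load: 15+11=26)
  J=3 → Machine 3 (load: 16+3=19)
  J=2 → Machine 3 (load: 19+2=21)
  J=2 → Machine 3 (load: 21+2=23)
  J=2 → Machine 2 (load: 22+2=24)
Machine loads: [24, 24, 23, 26]
Makespan = max = 26 time units


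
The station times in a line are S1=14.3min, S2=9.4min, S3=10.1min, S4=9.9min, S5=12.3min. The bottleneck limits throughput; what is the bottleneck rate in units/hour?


Bottleneck = longest station time
Station times: [14.3, 9.4, 10.1, 9.9, 12.3]
Max = 14.3 min
Rate = 60 / 14.3
= 4.20 units/hour (bottleneck: 14.3min)


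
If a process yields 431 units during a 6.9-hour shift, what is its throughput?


Throughput = units / time
= 431 / 6.9
= 62.5 units/hour


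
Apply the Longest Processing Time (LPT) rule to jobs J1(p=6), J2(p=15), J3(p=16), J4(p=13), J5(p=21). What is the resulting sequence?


LPT: sort by longest processing time first
  J5: p=21
  J3: p=16
  J2: p=15
  J4: p=13
  J1: p=6
Order: J5 → J3 → J2 → J4 → J1


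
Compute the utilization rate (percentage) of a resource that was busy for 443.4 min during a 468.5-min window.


Utilization = busy / total × 100
= 443.4 / 468.5 × 100
= 94.6%


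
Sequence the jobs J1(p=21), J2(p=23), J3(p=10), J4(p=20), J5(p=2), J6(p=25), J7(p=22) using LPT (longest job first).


LPT: sort by longest processing time first
  J6: p=25
  J2: p=23
  J7: p=22
  J1: p=21
  J4: p=20
  J3: p=10
  J5: p=2
Order: J6 → J2 → J7 → J1 → J4 → J3 → J5


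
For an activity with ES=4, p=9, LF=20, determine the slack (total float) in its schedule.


EF = ES + duration = 4 + 9 = 13
LS = LF - duration = 20 - 9 = 11
Total Float = LF - EF = 20 - 13
(or LS - ES = 11 - 4)
= 7


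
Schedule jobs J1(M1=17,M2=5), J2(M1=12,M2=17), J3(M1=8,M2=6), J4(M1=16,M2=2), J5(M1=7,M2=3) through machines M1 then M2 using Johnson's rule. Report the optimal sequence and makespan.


Johnson's rule:
Group 1 (M1≤M2, sort by M1): ['J2']
Group 2 (M1>M2, sort desc M2): ['J3', 'J1', 'J5', 'J4']
Sequence: J2 → J3 → J1 → J5 → J4
Makespan calculation:
  J2: M1 done=12, M2 done=29
  J3: M1 done=20, M2 done=35
  J1: M1 done=37, M2 done=42
  J5: M1 done=44, M2 done=47
  J4: M1 done=60, M2 done=62
= Sequence: J2 → J3 → J1 → J5 → J4, Makespan: 62


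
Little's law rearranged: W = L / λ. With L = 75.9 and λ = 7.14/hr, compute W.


Little's law: L = λW → W = L / λ
= 75.9 / 7.14
= 10.63 hours


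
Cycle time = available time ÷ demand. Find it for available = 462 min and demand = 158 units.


Cycle time = available time / demand
= 462 / 158
= 2.92 min/unit


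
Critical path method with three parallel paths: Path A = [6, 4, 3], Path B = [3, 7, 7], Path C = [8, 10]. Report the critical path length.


Path A: 6 + 4 + 3 = 13
Path B: 3 + 7 + 7 = 17
Path C: 8 + 10 = 18
Critical path = longest = max(13, 17, 18)
= 18 (Path C)


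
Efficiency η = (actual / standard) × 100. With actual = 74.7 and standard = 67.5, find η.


Efficiency = (actual / standard) × 100
= (74.7 / 67.5) × 100
= 110.7%


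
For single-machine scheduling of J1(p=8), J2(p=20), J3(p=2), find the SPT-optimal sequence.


SPT: sort by shortest processing time
  J3: p=2
  J1: p=8
  J2: p=20
Order: J3 → J1 → J2


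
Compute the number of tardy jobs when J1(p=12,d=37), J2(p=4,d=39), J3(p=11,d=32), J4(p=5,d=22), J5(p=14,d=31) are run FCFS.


Completion vs due date:
  J1: C=12, d=37 → on time
  J2: C=16, d=39 → on time
  J3: C=27, d=32 → on time
  J4: C=32, d=22 → TARDY
  J5: C=46, d=31 → TARDY
Tardy jobs: J4, J5
Count = 2


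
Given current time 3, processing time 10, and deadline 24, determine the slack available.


Slack = due - current_time - processing
= 24 - 3 - 10
= 11


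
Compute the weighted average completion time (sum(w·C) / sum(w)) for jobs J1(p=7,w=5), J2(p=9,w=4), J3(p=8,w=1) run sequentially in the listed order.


Completion times:
  J1: C=7, w×C=5×7=35
  J2: C=16, w×C=4×16=64
  J3: C=24, w×C=1×24=24
Sum w×C = 123
Sum w = 10
Weighted avg = 123/10
= 12.30


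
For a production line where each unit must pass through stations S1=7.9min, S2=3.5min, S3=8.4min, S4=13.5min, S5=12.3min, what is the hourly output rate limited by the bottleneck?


Bottleneck = longest station time
Station times: [7.9, 3.5, 8.4, 13.5, 12.3]
Max = 13.5 min
Rate = 60 / 13.5
= 4.44 units/hour (bottleneck: 13.5min)


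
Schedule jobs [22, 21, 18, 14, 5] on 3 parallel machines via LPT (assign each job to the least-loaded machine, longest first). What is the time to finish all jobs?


Jobs (LPT sorted): [22, 21, 18, 14, 5]
Machines: 3
  J=22 → Machine 1 (load: 0+22=22)
  J=21 → Machine 2 (load: 0+21=21)
  J=18 → Machine 3 (load: 0+18=18)
  J=14 → Machine 3 (load: 18+14=32)
  J=5 → Machine 2 (load: 21+5=26)
Machine loads: [22, 26, 32]
Makespan = max = 32 time units


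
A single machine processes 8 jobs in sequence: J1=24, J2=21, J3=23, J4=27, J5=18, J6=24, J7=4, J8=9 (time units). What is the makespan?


Sequential makespan: sum all processing times
= 24 + 21 + 23 + 27 + 18 + 24 + 4 + 9
= 150 time units


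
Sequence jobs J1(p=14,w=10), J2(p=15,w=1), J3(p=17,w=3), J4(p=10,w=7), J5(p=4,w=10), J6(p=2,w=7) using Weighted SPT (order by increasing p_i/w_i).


WSPT (Smith's rule): sort by p/w ascending
  J6: p/w = 2/7 = 0.286
  J5: p/w = 4/10 = 0.400
  J1: p/w = 14/10 = 1.400
  J4: p/w = 10/7 = 1.429
  J3: p/w = 17/3 = 5.667
  J2: p/w = 15/1 = 15.000
Order: J6 → J5 → J1 → J4 → J3 → J2


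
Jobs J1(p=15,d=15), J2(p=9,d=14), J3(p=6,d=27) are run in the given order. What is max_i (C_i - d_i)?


Lateness per job (L = C - d):
  J1: C=15, d=15, L=0
  J2: C=24, d=14, L=10
  J3: C=30, d=27, L=3
Lmax = max(0, 10, 3)
= 10


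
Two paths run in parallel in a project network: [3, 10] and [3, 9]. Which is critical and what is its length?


Path A: 3 + 10 = 13
Path B: 3 + 9 = 12
Critical path = longest = max(13, 12)
= 13 (Path A)


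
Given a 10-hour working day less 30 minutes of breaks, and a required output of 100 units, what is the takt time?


Available = 10×60 - 30 = 570 min
Takt time = 570 / 100
= 5.70 min/unit


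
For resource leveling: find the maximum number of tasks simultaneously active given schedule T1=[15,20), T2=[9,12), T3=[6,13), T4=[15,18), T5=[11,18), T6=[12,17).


Check each time point for overlaps:
  t=15: 4 tasks active (T1, T4, T5, T6)
Max concurrent = 4


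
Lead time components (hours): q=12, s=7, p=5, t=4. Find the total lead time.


Lead time = queue + setup + processing + transit
= 12 + 7 + 5 + 4
= 28 hours


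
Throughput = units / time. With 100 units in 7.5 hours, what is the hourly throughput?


Throughput = units / time
= 100 / 7.5
= 13.3 units/hour


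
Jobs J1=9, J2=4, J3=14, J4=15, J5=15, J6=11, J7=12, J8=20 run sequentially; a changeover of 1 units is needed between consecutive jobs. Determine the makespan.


Makespan = Σ processing + (n-1) × setup
= (9 + 4 + 14 + 15 + 15 + 11 + 12 + 20) + (8-1)×1
= 100 + 7
= 107 time units


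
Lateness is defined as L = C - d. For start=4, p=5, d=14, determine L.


Completion = 4 + 5 = 9
Lateness = C - d = 9 - 14
= -5


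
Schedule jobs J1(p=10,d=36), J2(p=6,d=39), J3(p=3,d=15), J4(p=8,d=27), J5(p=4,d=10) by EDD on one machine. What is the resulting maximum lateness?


EDD order: J5 → J3 → J4 → J1 → J2
Completion and lateness:
  J5: C=4, d=10, L=4-10=-6
  J3: C=7, d=15, L=7-15=-8
  J4: C=15, d=27, L=15-27=-12
  J1: C=25, d=36, L=25-36=-11
  J2: C=31, d=39, L=31-39=-8
Lmax = max(-6, -8, -12, -11, -8)
= -6


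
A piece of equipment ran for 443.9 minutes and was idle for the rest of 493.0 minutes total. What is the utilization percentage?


Utilization = busy / total × 100
= 443.9 / 493.0 × 100
= 90.0%


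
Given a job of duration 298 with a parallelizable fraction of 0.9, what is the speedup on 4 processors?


Amdahl's law: T_p = T × ((1-p) + p/N)
= 298 × ((1-0.9) + 0.9/4)
= 298 × (0.10 + 0.2250)
= 298 × 0.3250
= 96.85
Speedup = 298/96.85
= 3.08×


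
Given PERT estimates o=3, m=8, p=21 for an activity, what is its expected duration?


te = (o + 4m + p) / 6
= (3 + 4×8 + 21) / 6
= (3 + 32 + 21) / 6
= 56 / 6
= 9.33


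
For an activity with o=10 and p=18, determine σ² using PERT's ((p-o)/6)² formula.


σ² = ((p - o) / 6)² = (p - o)² / 36
= (18 - 10)² / 36
= 8² / 36
= 64 / 36
= 1.7778


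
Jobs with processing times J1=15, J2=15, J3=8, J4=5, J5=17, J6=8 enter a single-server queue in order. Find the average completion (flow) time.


Completion times:
  J1: completes at 15
  J2: completes at 30
  J3: completes at 38
  J4: completes at 43
  J5: completes at 60
  J6: completes at 68
Sum = 254
Average = 254/6
= 42.33


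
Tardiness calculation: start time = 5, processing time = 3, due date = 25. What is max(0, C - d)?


Completion = start + processing = 5 + 3 = 8
Tardiness = max(0, C - d) = max(0, 8 - 25)
= max(0, -17)
= 0


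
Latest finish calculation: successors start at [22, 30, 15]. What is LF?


LF = min of all successor start times
Successors start at: [22, 30, 15]
LF = min(22, 30, 15)
= 15


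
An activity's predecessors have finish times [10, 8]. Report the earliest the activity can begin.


ES = max of all predecessor completion times
Predecessors: [10, 8]
ES = max(10, 8)
= 10


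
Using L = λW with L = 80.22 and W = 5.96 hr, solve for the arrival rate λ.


Little's law: L = λW → λ = L / W
= 80.22 / 5.96
= 13.46 per hour


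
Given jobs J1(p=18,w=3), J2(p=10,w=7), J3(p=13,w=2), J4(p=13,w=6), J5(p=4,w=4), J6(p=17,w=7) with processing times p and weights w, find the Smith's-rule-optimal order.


WSPT (Smith's rule): sort by p/w ascending
  J5: p/w = 4/4 = 1.000
  J2: p/w = 10/7 = 1.429
  J4: p/w = 13/6 = 2.167
  J6: p/w = 17/7 = 2.429
  J1: p/w = 18/3 = 6.000
  J3: p/w = 13/2 = 6.500
Order: J5 → J2 → J4 → J6 → J1 → J3


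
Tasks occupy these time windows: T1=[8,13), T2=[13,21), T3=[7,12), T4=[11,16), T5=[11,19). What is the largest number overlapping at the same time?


Check each time point for overlaps:
  t=11: 4 tasks active (T1, T3, T4, T5)
Max concurrent = 4


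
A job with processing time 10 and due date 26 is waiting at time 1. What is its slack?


Slack = due - current_time - processing
= 26 - 1 - 10
= 15


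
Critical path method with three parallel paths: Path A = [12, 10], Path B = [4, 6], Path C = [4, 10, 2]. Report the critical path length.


Path A: 12 + 10 = 22
Path B: 4 + 6 = 10
Path C: 4 + 10 + 2 = 16
Critical path = longest = max(22, 10, 16)
= 22 (Path A)


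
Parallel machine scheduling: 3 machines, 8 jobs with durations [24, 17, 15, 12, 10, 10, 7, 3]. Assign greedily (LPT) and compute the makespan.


Jobs (LPT sorted): [24, 17, 15, 12, 10, 10, 7, 3]
Machines: 3
  J=24 → Machine 1 (load: 0+24=24)
  J=17 → Machine 2 (load: 0+17=17)
  J=15 → Machine 3 (load: 0+15=15)
  J=12 → Machine 3 (load: 15+12=27)
  J=10 → Machine 2 (load: 17+10=27)
  J=10 → Machine 1 (load: 24+10=34)
  J=7 → Machine 2 (load: 27+7=34)
  J=3 → Machine 3 (load: 27+3=30)
Machine loads: [34, 34, 30]
Makespan = max = 34 time units


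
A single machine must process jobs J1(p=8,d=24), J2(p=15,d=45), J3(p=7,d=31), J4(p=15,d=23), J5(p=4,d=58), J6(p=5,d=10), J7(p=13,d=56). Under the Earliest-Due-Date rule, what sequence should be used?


EDD: sort by earliest due date
  J6: d=10, p=5
  J4: d=23, p=15
  J1: d=24, p=8
  J3: d=31, p=7
  J2: d=45, p=15
  J7: d=56, p=13
  J5: d=58, p=4
Order: J6 → J4 → J1 → J3 → J2 → J7 → J5
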